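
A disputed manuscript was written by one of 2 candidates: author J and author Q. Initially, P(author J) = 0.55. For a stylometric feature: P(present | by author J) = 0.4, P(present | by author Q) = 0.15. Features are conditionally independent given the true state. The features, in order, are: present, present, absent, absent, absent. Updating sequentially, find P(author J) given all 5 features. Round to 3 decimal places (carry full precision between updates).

0.754

After 'present': P(author J) = 0.4·0.5500 / (0.4·0.5500 + 0.15·0.4500) ≈ 0.7652
After 'present': P(author J) = 0.4·0.7652 / (0.4·0.7652 + 0.15·0.2348) ≈ 0.8968
After 'absent': P(author J) = 0.6·0.8968 / (0.6·0.8968 + 0.85·0.1032) ≈ 0.8598
After 'absent': P(author J) = 0.6·0.8598 / (0.6·0.8598 + 0.85·0.1402) ≈ 0.8124
After 'absent': P(author J) = 0.6·0.8124 / (0.6·0.8124 + 0.85·0.1876) ≈ 0.7535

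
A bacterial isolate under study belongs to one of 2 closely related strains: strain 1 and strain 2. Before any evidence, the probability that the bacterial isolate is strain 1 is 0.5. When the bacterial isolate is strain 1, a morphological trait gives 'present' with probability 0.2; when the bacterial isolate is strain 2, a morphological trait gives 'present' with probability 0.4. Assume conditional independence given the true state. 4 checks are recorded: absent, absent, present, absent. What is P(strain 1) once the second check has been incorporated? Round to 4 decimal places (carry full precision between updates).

0.6400

Each posterior becomes the prior for the next update.
After 'absent': P(strain 1) = 0.8·0.5000 / (0.8·0.5000 + 0.6·0.5000) ≈ 0.5714
After 'absent': P(strain 1) = 0.8·0.5714 / (0.8·0.5714 + 0.6·0.4286) ≈ 0.6400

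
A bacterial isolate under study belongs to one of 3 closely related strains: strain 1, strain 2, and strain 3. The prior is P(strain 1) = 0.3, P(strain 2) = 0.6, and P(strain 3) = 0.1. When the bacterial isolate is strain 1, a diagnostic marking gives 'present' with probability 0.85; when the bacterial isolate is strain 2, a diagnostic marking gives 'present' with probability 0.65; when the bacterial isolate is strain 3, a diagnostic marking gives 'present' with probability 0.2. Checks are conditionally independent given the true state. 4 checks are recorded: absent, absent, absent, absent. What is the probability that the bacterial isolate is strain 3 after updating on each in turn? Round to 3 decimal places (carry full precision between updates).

After 'absent': normaliser = 0.15·0.3000 + 0.35·0.6000 + 0.8·0.1000; P(strain 1) ≈ 0.1343, P(strain 2) ≈ 0.6269, P(strain 3) ≈ 0.2388
After 'absent': normaliser = 0.15·0.1343 + 0.35·0.6269 + 0.8·0.2388; P(strain 1) ≈ 0.0468, P(strain 2) ≈ 0.5095, P(strain 3) ≈ 0.4437
After 'absent': normaliser = 0.15·0.0468 + 0.35·0.5095 + 0.8·0.4437; P(strain 1) ≈ 0.0130, P(strain 2) ≈ 0.3301, P(strain 3) ≈ 0.6569
After 'absent': normaliser = 0.15·0.0130 + 0.35·0.3301 + 0.8·0.6569; P(strain 1) ≈ 0.0030, P(strain 2) ≈ 0.1797, P(strain 3) ≈ 0.8173

0.817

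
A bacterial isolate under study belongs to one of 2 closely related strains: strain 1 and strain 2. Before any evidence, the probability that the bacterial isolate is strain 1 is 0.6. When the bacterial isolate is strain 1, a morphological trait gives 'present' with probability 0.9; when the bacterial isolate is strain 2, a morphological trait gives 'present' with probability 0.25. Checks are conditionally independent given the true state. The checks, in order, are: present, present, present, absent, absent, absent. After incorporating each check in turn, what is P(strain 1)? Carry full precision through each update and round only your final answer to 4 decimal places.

Each posterior becomes the prior for the next update.
After 'present': P(strain 1) = 0.9·0.6000 / (0.9·0.6000 + 0.25·0.4000) ≈ 0.8438
After 'present': P(strain 1) = 0.9·0.8438 / (0.9·0.8438 + 0.25·0.1562) ≈ 0.9511
After 'present': P(strain 1) = 0.9·0.9511 / (0.9·0.9511 + 0.25·0.0489) ≈ 0.9859
After 'absent': P(strain 1) = 0.1·0.9859 / (0.1·0.9859 + 0.75·0.0141) ≈ 0.9032
After 'absent': P(strain 1) = 0.1·0.9032 / (0.1·0.9032 + 0.75·0.0968) ≈ 0.5544
After 'absent': P(strain 1) = 0.1·0.5544 / (0.1·0.5544 + 0.75·0.4456) ≈ 0.1423

0.1423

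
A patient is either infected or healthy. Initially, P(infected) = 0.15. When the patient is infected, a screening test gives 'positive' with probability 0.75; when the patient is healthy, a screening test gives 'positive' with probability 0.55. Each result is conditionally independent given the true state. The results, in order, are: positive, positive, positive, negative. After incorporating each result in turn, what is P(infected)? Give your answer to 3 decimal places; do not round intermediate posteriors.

After 'positive': P(infected) = 0.75·0.1500 / (0.75·0.1500 + 0.55·0.8500) ≈ 0.1940
After 'positive': P(infected) = 0.75·0.1940 / (0.75·0.1940 + 0.55·0.8060) ≈ 0.2471
After 'positive': P(infected) = 0.75·0.2471 / (0.75·0.2471 + 0.55·0.7529) ≈ 0.3091
After 'negative': P(infected) = 0.25·0.3091 / (0.25·0.3091 + 0.45·0.6909) ≈ 0.1991

0.199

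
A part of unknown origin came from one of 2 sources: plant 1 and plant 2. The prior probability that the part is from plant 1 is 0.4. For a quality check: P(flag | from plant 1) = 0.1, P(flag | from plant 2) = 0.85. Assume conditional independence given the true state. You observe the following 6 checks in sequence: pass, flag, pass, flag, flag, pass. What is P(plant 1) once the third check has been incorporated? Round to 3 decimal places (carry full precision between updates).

After 'pass': P(plant 1) = 0.9·0.4000 / (0.9·0.4000 + 0.15·0.6000) ≈ 0.8000
After 'flag': P(plant 1) = 0.1·0.8000 / (0.1·0.8000 + 0.85·0.2000) ≈ 0.3200
After 'pass': P(plant 1) = 0.9·0.3200 / (0.9·0.3200 + 0.15·0.6800) ≈ 0.7385

0.738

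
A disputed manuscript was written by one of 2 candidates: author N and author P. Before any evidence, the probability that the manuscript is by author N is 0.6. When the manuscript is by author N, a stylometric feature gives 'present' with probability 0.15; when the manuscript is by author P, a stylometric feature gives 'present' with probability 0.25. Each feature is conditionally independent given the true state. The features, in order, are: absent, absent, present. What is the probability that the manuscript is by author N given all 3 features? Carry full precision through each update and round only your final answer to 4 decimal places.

After 'absent': P(author N) = 0.85·0.6000 / (0.85·0.6000 + 0.75·0.4000) ≈ 0.6296
After 'absent': P(author N) = 0.85·0.6296 / (0.85·0.6296 + 0.75·0.3704) ≈ 0.6583
After 'present': P(author N) = 0.15·0.6583 / (0.15·0.6583 + 0.25·0.3417) ≈ 0.5362

0.5362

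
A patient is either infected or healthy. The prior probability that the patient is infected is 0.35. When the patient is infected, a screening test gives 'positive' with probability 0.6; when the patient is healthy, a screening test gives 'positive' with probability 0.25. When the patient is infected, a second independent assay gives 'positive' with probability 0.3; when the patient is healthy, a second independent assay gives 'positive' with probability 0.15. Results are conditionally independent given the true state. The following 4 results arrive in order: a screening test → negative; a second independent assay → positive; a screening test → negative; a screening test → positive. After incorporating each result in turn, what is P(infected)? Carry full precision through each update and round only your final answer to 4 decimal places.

0.4237

After a screening test='negative': P(infected) = 0.4·0.3500 / (0.4·0.3500 + 0.75·0.6500) ≈ 0.2231
After a second independent assay='positive': P(infected) = 0.3·0.2231 / (0.3·0.2231 + 0.15·0.7769) ≈ 0.3648
After a screening test='negative': P(infected) = 0.4·0.3648 / (0.4·0.3648 + 0.75·0.6352) ≈ 0.2345
After a screening test='positive': P(infected) = 0.6·0.2345 / (0.6·0.2345 + 0.25·0.7655) ≈ 0.4237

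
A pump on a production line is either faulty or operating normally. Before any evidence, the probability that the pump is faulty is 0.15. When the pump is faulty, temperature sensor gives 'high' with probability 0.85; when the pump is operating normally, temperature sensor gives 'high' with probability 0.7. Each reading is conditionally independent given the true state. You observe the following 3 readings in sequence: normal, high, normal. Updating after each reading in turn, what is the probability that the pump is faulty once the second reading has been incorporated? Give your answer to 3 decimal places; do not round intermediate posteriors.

0.097

After 'normal': P(faulty) = 0.15·0.1500 / (0.15·0.1500 + 0.3·0.8500) ≈ 0.0811
After 'high': P(faulty) = 0.85·0.0811 / (0.85·0.0811 + 0.7·0.9189) ≈ 0.0968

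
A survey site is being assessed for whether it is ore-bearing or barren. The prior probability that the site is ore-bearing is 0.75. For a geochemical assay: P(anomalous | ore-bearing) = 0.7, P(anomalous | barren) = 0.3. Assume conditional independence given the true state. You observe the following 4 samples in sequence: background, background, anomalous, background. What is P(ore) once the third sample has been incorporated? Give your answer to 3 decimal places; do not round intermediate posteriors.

0.563

After 'background': P(ore) = 0.3·0.7500 / (0.3·0.7500 + 0.7·0.2500) ≈ 0.5625
After 'background': P(ore) = 0.3·0.5625 / (0.3·0.5625 + 0.7·0.4375) ≈ 0.3553
After 'anomalous': P(ore) = 0.7·0.3553 / (0.7·0.3553 + 0.3·0.6447) ≈ 0.5625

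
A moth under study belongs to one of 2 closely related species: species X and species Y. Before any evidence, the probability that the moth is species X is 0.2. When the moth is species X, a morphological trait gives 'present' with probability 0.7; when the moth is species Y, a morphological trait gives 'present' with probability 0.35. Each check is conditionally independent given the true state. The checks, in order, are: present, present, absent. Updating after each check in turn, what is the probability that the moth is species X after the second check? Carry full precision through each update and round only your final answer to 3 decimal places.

After 'present': P(species X) = 0.7·0.2000 / (0.7·0.2000 + 0.35·0.8000) ≈ 0.3333
After 'present': P(species X) = 0.7·0.3333 / (0.7·0.3333 + 0.35·0.6667) ≈ 0.5000

0.500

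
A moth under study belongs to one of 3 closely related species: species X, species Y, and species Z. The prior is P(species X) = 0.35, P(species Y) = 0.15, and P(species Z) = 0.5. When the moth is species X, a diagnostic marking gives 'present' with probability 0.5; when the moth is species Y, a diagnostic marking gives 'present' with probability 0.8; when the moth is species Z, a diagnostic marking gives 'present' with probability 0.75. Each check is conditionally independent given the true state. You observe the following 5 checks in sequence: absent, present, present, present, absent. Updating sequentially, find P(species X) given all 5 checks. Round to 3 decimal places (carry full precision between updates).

After 'absent': normaliser = 0.5·0.3500 + 0.2·0.1500 + 0.25·0.5000; P(species X) ≈ 0.5303, P(species Y) ≈ 0.0909, P(species Z) ≈ 0.3788
After 'present': normaliser = 0.5·0.5303 + 0.8·0.0909 + 0.75·0.3788; P(species X) ≈ 0.4263, P(species Y) ≈ 0.1169, P(species Z) ≈ 0.4568
After 'present': normaliser = 0.5·0.4263 + 0.8·0.1169 + 0.75·0.4568; P(species X) ≈ 0.3283, P(species Y) ≈ 0.1441, P(species Z) ≈ 0.5276
After 'present': normaliser = 0.5·0.3283 + 0.8·0.1441 + 0.75·0.5276; P(species X) ≈ 0.2431, P(species Y) ≈ 0.1707, P(species Z) ≈ 0.5861
After 'absent': normaliser = 0.5·0.2431 + 0.2·0.1707 + 0.25·0.5861; P(species X) ≈ 0.4022, P(species Y) ≈ 0.1130, P(species Z) ≈ 0.4848

0.402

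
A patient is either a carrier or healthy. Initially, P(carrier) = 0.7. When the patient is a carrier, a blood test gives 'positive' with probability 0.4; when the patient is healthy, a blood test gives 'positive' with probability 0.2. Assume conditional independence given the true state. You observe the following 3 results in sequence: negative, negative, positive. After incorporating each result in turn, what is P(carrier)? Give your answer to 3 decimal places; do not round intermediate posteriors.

After 'negative': P(carrier) = 0.6·0.7000 / (0.6·0.7000 + 0.8·0.3000) ≈ 0.6364
After 'negative': P(carrier) = 0.6·0.6364 / (0.6·0.6364 + 0.8·0.3636) ≈ 0.5676
After 'positive': P(carrier) = 0.4·0.5676 / (0.4·0.5676 + 0.2·0.4324) ≈ 0.7241

0.724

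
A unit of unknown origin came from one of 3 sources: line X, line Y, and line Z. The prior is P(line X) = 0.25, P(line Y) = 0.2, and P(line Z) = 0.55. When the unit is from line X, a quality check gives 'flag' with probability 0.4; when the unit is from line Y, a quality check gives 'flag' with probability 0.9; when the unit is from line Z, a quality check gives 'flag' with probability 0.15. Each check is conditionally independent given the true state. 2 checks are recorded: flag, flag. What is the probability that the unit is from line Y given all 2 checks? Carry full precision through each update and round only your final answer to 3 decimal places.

0.756

Each posterior becomes the prior for the next update.
After 'flag': normaliser = 0.4·0.2500 + 0.9·0.2000 + 0.15·0.5500; P(line X) ≈ 0.2759, P(line Y) ≈ 0.4966, P(line Z) ≈ 0.2276
After 'flag': normaliser = 0.4·0.2759 + 0.9·0.4966 + 0.15·0.2276; P(line X) ≈ 0.1866, P(line Y) ≈ 0.7557, P(line Z) ≈ 0.0577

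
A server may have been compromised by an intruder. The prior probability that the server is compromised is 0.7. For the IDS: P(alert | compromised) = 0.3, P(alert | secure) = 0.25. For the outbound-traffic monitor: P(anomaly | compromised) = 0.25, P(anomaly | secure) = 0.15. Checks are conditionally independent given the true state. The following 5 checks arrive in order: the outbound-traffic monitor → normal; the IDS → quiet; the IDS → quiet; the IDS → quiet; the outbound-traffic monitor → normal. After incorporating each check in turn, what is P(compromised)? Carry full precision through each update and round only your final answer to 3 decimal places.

After the outbound-traffic monitor='normal': P(compromised) = 0.75·0.7000 / (0.75·0.7000 + 0.85·0.3000) ≈ 0.6731
After the IDS='quiet': P(compromised) = 0.7·0.6731 / (0.7·0.6731 + 0.75·0.3269) ≈ 0.6577
After the IDS='quiet': P(compromised) = 0.7·0.6577 / (0.7·0.6577 + 0.75·0.3423) ≈ 0.6420
After the IDS='quiet': P(compromised) = 0.7·0.6420 / (0.7·0.6420 + 0.75·0.3580) ≈ 0.6260
After the outbound-traffic monitor='normal': P(compromised) = 0.75·0.6260 / (0.75·0.6260 + 0.85·0.3740) ≈ 0.5963

0.596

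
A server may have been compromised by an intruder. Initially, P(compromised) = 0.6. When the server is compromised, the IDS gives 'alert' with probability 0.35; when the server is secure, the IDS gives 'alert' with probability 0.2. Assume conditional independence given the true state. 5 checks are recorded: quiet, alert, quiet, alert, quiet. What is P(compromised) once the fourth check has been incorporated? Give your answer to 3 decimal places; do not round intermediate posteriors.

0.752

Each posterior becomes the prior for the next update.
After 'quiet': P(compromised) = 0.65·0.6000 / (0.65·0.6000 + 0.8·0.4000) ≈ 0.5493
After 'alert': P(compromised) = 0.35·0.5493 / (0.35·0.5493 + 0.2·0.4507) ≈ 0.6808
After 'quiet': P(compromised) = 0.65·0.6808 / (0.65·0.6808 + 0.8·0.3192) ≈ 0.6341
After 'alert': P(compromised) = 0.35·0.6341 / (0.35·0.6341 + 0.2·0.3659) ≈ 0.7520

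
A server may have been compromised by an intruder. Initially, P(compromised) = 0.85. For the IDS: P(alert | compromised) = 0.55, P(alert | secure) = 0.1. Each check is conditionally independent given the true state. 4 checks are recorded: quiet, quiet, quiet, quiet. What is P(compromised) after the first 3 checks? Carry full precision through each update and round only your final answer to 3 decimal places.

After 'quiet': P(compromised) = 0.45·0.8500 / (0.45·0.8500 + 0.9·0.1500) ≈ 0.7391
After 'quiet': P(compromised) = 0.45·0.7391 / (0.45·0.7391 + 0.9·0.2609) ≈ 0.5862
After 'quiet': P(compromised) = 0.45·0.5862 / (0.45·0.5862 + 0.9·0.4138) ≈ 0.4146

0.415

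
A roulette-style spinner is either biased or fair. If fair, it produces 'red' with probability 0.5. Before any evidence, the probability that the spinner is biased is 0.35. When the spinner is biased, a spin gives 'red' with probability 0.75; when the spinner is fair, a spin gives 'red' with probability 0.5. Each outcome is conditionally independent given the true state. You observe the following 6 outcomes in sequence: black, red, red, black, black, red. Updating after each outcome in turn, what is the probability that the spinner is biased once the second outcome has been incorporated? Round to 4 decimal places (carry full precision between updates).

0.2877

Each posterior becomes the prior for the next update.
After 'black': P(biased) = 0.25·0.3500 / (0.25·0.3500 + 0.5·0.6500) ≈ 0.2121
After 'red': P(biased) = 0.75·0.2121 / (0.75·0.2121 + 0.5·0.7879) ≈ 0.2877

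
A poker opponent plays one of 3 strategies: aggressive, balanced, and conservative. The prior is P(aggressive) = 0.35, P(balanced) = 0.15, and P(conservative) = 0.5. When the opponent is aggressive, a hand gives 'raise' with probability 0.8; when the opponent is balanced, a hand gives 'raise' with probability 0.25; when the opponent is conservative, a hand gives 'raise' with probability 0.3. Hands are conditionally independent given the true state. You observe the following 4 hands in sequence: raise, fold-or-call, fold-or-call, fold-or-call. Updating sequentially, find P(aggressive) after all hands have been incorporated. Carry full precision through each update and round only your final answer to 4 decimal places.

After 'raise': normaliser = 0.8·0.3500 + 0.25·0.1500 + 0.3·0.5000; P(aggressive) ≈ 0.5989, P(balanced) ≈ 0.0802, P(conservative) ≈ 0.3209
After 'fold-or-call': normaliser = 0.2·0.5989 + 0.75·0.0802 + 0.7·0.3209; P(aggressive) ≈ 0.2961, P(balanced) ≈ 0.1487, P(conservative) ≈ 0.5552
After 'fold-or-call': normaliser = 0.2·0.2961 + 0.75·0.1487 + 0.7·0.5552; P(aggressive) ≈ 0.1059, P(balanced) ≈ 0.1994, P(conservative) ≈ 0.6947
After 'fold-or-call': normaliser = 0.2·0.1059 + 0.75·0.1994 + 0.7·0.6947; P(aggressive) ≈ 0.0322, P(balanced) ≈ 0.2276, P(conservative) ≈ 0.7402

0.0322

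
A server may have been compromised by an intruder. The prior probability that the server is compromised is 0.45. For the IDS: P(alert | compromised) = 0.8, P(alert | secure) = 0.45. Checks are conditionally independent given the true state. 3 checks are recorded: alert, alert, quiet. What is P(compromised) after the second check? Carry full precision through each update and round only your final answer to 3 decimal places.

0.721

Each posterior becomes the prior for the next update.
After 'alert': P(compromised) = 0.8·0.4500 / (0.8·0.4500 + 0.45·0.5500) ≈ 0.5926
After 'alert': P(compromised) = 0.8·0.5926 / (0.8·0.5926 + 0.45·0.4074) ≈ 0.7211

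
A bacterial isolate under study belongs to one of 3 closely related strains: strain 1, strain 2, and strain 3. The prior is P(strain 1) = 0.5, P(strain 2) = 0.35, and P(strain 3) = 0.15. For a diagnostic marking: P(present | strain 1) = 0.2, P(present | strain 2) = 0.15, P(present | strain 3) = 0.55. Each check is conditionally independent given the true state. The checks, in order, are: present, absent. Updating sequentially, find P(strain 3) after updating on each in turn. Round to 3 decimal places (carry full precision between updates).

Apply Bayes' rule sequentially, carrying P(strain 3) forward.
After 'present': normaliser = 0.2·0.5000 + 0.15·0.3500 + 0.55·0.1500; P(strain 1) ≈ 0.4255, P(strain 2) ≈ 0.2234, P(strain 3) ≈ 0.3511
After 'absent': normaliser = 0.8·0.4255 + 0.85·0.2234 + 0.45·0.3511; P(strain 1) ≈ 0.4946, P(strain 2) ≈ 0.2759, P(strain 3) ≈ 0.2295

0.230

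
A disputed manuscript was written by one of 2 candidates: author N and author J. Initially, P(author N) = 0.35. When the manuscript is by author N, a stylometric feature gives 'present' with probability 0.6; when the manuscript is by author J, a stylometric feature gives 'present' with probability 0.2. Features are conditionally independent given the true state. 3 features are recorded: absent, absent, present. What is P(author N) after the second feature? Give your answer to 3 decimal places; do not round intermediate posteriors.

0.119

After 'absent': P(author N) = 0.4·0.3500 / (0.4·0.3500 + 0.8·0.6500) ≈ 0.2121
After 'absent': P(author N) = 0.4·0.2121 / (0.4·0.2121 + 0.8·0.7879) ≈ 0.1186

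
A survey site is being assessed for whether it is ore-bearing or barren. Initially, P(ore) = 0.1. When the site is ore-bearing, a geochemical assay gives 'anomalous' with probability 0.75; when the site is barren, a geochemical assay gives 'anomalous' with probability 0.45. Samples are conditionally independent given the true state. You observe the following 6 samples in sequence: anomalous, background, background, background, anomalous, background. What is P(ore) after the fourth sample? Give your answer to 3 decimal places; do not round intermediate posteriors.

After 'anomalous': P(ore) = 0.75·0.1000 / (0.75·0.1000 + 0.45·0.9000) ≈ 0.1562
After 'background': P(ore) = 0.25·0.1562 / (0.25·0.1562 + 0.55·0.8438) ≈ 0.0776
After 'background': P(ore) = 0.25·0.0776 / (0.25·0.0776 + 0.55·0.9224) ≈ 0.0369
After 'background': P(ore) = 0.25·0.0369 / (0.25·0.0369 + 0.55·0.9631) ≈ 0.0171

0.017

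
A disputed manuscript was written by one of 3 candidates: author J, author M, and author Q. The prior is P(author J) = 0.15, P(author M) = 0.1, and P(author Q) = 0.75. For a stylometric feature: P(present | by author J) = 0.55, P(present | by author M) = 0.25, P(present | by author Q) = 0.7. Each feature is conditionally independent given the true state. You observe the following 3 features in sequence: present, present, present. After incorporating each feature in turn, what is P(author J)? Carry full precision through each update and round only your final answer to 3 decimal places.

Apply Bayes' rule sequentially, carrying P(author J) forward.
After 'present': normaliser = 0.55·0.1500 + 0.25·0.1000 + 0.7·0.7500; P(author J) ≈ 0.1304, P(author M) ≈ 0.0395, P(author Q) ≈ 0.8300
After 'present': normaliser = 0.55·0.1304 + 0.25·0.0395 + 0.7·0.8300; P(author J) ≈ 0.1083, P(author M) ≈ 0.0149, P(author Q) ≈ 0.8768
After 'present': normaliser = 0.55·0.1083 + 0.25·0.0149 + 0.7·0.8768; P(author J) ≈ 0.0879, P(author M) ≈ 0.0055, P(author Q) ≈ 0.9065

0.088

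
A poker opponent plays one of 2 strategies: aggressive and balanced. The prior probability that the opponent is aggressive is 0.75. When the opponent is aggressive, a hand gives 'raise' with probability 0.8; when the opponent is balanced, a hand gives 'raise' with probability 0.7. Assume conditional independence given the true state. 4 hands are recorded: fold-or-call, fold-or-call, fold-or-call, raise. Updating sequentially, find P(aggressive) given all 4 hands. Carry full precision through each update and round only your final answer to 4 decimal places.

After 'fold-or-call': P(aggressive) = 0.2·0.7500 / (0.2·0.7500 + 0.3·0.2500) ≈ 0.6667
After 'fold-or-call': P(aggressive) = 0.2·0.6667 / (0.2·0.6667 + 0.3·0.3333) ≈ 0.5714
After 'fold-or-call': P(aggressive) = 0.2·0.5714 / (0.2·0.5714 + 0.3·0.4286) ≈ 0.4706
After 'raise': P(aggressive) = 0.8·0.4706 / (0.8·0.4706 + 0.7·0.5294) ≈ 0.5039

0.5039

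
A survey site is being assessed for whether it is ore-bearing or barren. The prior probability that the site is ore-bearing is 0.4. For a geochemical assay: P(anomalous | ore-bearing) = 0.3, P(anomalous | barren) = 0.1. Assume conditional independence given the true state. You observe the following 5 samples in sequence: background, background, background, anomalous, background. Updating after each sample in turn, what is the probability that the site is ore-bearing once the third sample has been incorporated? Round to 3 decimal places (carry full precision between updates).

0.239

Each posterior becomes the prior for the next update.
After 'background': P(ore) = 0.7·0.4000 / (0.7·0.4000 + 0.9·0.6000) ≈ 0.3415
After 'background': P(ore) = 0.7·0.3415 / (0.7·0.3415 + 0.9·0.6585) ≈ 0.2874
After 'background': P(ore) = 0.7·0.2874 / (0.7·0.2874 + 0.9·0.7126) ≈ 0.2388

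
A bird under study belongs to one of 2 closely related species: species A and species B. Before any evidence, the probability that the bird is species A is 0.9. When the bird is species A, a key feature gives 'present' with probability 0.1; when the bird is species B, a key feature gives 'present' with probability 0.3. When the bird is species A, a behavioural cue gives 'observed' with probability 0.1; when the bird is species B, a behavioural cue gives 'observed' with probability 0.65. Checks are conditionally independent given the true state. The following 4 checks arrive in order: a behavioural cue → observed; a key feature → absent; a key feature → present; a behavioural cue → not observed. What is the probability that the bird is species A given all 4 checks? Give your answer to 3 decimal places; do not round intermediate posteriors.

0.604

After a behavioural cue='observed': P(species A) = 0.1·0.9000 / (0.1·0.9000 + 0.65·0.1000) ≈ 0.5806
After a key feature='absent': P(species A) = 0.9·0.5806 / (0.9·0.5806 + 0.7·0.4194) ≈ 0.6403
After a key feature='present': P(species A) = 0.1·0.6403 / (0.1·0.6403 + 0.3·0.3597) ≈ 0.3724
After a behavioural cue='not observed': P(species A) = 0.9·0.3724 / (0.9·0.3724 + 0.35·0.6276) ≈ 0.6041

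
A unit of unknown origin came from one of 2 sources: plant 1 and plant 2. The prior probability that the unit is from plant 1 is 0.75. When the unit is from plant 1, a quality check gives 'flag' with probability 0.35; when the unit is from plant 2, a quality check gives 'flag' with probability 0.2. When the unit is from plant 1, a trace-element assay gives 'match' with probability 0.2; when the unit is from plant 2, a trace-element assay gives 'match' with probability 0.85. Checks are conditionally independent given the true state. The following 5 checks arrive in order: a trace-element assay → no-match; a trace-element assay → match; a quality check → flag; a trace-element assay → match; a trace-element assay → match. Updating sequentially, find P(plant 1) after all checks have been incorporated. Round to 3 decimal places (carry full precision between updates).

After a trace-element assay='no-match': P(plant 1) = 0.8·0.7500 / (0.8·0.7500 + 0.15·0.2500) ≈ 0.9412
After a trace-element assay='match': P(plant 1) = 0.2·0.9412 / (0.2·0.9412 + 0.85·0.0588) ≈ 0.7901
After a quality check='flag': P(plant 1) = 0.35·0.7901 / (0.35·0.7901 + 0.2·0.2099) ≈ 0.8682
After a trace-element assay='match': P(plant 1) = 0.2·0.8682 / (0.2·0.8682 + 0.85·0.1318) ≈ 0.6079
After a trace-element assay='match': P(plant 1) = 0.2·0.6079 / (0.2·0.6079 + 0.85·0.3921) ≈ 0.2673

0.267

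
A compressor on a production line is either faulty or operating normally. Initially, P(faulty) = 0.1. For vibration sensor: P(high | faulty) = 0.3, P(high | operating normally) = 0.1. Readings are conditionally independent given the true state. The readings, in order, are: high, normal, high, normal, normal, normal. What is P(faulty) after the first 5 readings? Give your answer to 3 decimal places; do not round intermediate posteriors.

0.320

After 'high': P(faulty) = 0.3·0.1000 / (0.3·0.1000 + 0.1·0.9000) ≈ 0.2500
After 'normal': P(faulty) = 0.7·0.2500 / (0.7·0.2500 + 0.9·0.7500) ≈ 0.2059
After 'high': P(faulty) = 0.3·0.2059 / (0.3·0.2059 + 0.1·0.7941) ≈ 0.4375
After 'normal': P(faulty) = 0.7·0.4375 / (0.7·0.4375 + 0.9·0.5625) ≈ 0.3769
After 'normal': P(faulty) = 0.7·0.3769 / (0.7·0.3769 + 0.9·0.6231) ≈ 0.3200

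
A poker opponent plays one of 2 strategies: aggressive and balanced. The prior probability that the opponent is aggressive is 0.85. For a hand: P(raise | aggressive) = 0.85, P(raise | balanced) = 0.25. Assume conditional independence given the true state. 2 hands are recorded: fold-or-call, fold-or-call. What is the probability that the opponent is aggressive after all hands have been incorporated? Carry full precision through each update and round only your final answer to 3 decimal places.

After 'fold-or-call': P(aggressive) = 0.15·0.8500 / (0.15·0.8500 + 0.75·0.1500) ≈ 0.5312
After 'fold-or-call': P(aggressive) = 0.15·0.5312 / (0.15·0.5312 + 0.75·0.4688) ≈ 0.1848

0.185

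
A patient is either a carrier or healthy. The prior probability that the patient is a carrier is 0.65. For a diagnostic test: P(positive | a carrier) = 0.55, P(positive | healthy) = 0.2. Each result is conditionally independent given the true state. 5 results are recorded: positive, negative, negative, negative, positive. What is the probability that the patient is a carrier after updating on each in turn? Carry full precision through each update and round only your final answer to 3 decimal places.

Apply Bayes' rule sequentially, carrying P(carrier) forward.
After 'positive': P(carrier) = 0.55·0.6500 / (0.55·0.6500 + 0.2·0.3500) ≈ 0.8363
After 'negative': P(carrier) = 0.45·0.8363 / (0.45·0.8363 + 0.8·0.1637) ≈ 0.7418
After 'negative': P(carrier) = 0.45·0.7418 / (0.45·0.7418 + 0.8·0.2582) ≈ 0.6177
After 'negative': P(carrier) = 0.45·0.6177 / (0.45·0.6177 + 0.8·0.3823) ≈ 0.4762
After 'positive': P(carrier) = 0.55·0.4762 / (0.55·0.4762 + 0.2·0.5238) ≈ 0.7143

0.714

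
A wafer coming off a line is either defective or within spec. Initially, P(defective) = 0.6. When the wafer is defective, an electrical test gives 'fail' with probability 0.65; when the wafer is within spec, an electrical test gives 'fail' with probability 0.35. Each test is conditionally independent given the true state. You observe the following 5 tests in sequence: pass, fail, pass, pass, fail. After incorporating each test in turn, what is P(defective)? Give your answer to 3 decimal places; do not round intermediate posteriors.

After 'pass': P(defective) = 0.35·0.6000 / (0.35·0.6000 + 0.65·0.4000) ≈ 0.4468
After 'fail': P(defective) = 0.65·0.4468 / (0.65·0.4468 + 0.35·0.5532) ≈ 0.6000
After 'pass': P(defective) = 0.35·0.6000 / (0.35·0.6000 + 0.65·0.4000) ≈ 0.4468
After 'pass': P(defective) = 0.35·0.4468 / (0.35·0.4468 + 0.65·0.5532) ≈ 0.3031
After 'fail': P(defective) = 0.65·0.3031 / (0.65·0.3031 + 0.35·0.6969) ≈ 0.4468

0.447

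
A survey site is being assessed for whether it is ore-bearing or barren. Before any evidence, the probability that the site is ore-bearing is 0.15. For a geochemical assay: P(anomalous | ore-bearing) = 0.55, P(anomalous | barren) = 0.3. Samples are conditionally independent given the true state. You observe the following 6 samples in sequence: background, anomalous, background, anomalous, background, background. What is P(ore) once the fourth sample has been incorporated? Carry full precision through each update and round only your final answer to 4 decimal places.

0.1969

After 'background': P(ore) = 0.45·0.1500 / (0.45·0.1500 + 0.7·0.8500) ≈ 0.1019
After 'anomalous': P(ore) = 0.55·0.1019 / (0.55·0.1019 + 0.3·0.8981) ≈ 0.1722
After 'background': P(ore) = 0.45·0.1722 / (0.45·0.1722 + 0.7·0.8278) ≈ 0.1179
After 'anomalous': P(ore) = 0.55·0.1179 / (0.55·0.1179 + 0.3·0.8821) ≈ 0.1969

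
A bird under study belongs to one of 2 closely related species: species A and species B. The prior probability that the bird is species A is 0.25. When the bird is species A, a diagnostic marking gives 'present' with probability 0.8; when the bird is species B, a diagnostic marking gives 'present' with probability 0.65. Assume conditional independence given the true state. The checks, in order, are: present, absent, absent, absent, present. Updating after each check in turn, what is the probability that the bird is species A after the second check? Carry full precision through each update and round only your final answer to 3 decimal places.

Apply Bayes' rule sequentially, carrying P(species A) forward.
After 'present': P(species A) = 0.8·0.2500 / (0.8·0.2500 + 0.65·0.7500) ≈ 0.2909
After 'absent': P(species A) = 0.2·0.2909 / (0.2·0.2909 + 0.35·0.7091) ≈ 0.1899

0.190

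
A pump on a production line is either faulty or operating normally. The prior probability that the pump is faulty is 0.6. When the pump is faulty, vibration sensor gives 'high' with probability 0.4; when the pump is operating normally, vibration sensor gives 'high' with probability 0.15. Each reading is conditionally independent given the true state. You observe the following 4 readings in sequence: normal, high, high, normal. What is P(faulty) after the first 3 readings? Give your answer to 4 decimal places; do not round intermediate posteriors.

Each posterior becomes the prior for the next update.
After 'normal': P(faulty) = 0.6·0.6000 / (0.6·0.6000 + 0.85·0.4000) ≈ 0.5143
After 'high': P(faulty) = 0.4·0.5143 / (0.4·0.5143 + 0.15·0.4857) ≈ 0.7385
After 'high': P(faulty) = 0.4·0.7385 / (0.4·0.7385 + 0.15·0.2615) ≈ 0.8828

0.8828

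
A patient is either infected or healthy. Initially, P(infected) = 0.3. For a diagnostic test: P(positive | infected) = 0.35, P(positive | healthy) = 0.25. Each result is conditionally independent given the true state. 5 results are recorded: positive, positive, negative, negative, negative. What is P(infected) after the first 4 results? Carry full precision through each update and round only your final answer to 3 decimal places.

0.387

After 'positive': P(infected) = 0.35·0.3000 / (0.35·0.3000 + 0.25·0.7000) ≈ 0.3750
After 'positive': P(infected) = 0.35·0.3750 / (0.35·0.3750 + 0.25·0.6250) ≈ 0.4565
After 'negative': P(infected) = 0.65·0.4565 / (0.65·0.4565 + 0.75·0.5435) ≈ 0.4213
After 'negative': P(infected) = 0.65·0.4213 / (0.65·0.4213 + 0.75·0.5787) ≈ 0.3869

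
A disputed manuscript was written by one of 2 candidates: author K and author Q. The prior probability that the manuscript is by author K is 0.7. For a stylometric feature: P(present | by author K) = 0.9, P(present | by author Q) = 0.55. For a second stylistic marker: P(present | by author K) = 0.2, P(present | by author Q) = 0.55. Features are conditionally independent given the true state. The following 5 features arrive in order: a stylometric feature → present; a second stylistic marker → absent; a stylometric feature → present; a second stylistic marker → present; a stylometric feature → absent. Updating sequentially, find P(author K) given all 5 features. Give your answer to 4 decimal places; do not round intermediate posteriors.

After a stylometric feature='present': P(author K) = 0.9·0.7000 / (0.9·0.7000 + 0.55·0.3000) ≈ 0.7925
After a second stylistic marker='absent': P(author K) = 0.8·0.7925 / (0.8·0.7925 + 0.45·0.2075) ≈ 0.8716
After a stylometric feature='present': P(author K) = 0.9·0.8716 / (0.9·0.8716 + 0.55·0.1284) ≈ 0.9174
After a second stylistic marker='present': P(author K) = 0.2·0.9174 / (0.2·0.9174 + 0.55·0.0826) ≈ 0.8016
After a stylometric feature='absent': P(author K) = 0.1·0.8016 / (0.1·0.8016 + 0.45·0.1984) ≈ 0.4730

0.4730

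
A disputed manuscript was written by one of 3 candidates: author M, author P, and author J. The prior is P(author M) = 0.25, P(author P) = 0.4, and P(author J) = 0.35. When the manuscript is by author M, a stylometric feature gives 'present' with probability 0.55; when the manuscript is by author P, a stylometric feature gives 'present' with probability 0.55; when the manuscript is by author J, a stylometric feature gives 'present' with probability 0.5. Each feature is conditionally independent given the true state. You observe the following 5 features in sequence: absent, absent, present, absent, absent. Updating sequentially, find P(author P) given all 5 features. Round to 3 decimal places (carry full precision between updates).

0.352

After 'absent': normaliser = 0.45·0.2500 + 0.45·0.4000 + 0.5·0.3500; P(author M) ≈ 0.2406, P(author P) ≈ 0.3850, P(author J) ≈ 0.3743
After 'absent': normaliser = 0.45·0.2406 + 0.45·0.3850 + 0.5·0.3743; P(author M) ≈ 0.2310, P(author P) ≈ 0.3697, P(author J) ≈ 0.3993
After 'present': normaliser = 0.55·0.2310 + 0.55·0.3697 + 0.5·0.3993; P(author M) ≈ 0.2397, P(author P) ≈ 0.3836, P(author J) ≈ 0.3767
After 'absent': normaliser = 0.45·0.2397 + 0.45·0.3836 + 0.5·0.3767; P(author M) ≈ 0.2301, P(author P) ≈ 0.3682, P(author J) ≈ 0.4017
After 'absent': normaliser = 0.45·0.2301 + 0.45·0.3682 + 0.5·0.4017; P(author M) ≈ 0.2203, P(author P) ≈ 0.3524, P(author J) ≈ 0.4273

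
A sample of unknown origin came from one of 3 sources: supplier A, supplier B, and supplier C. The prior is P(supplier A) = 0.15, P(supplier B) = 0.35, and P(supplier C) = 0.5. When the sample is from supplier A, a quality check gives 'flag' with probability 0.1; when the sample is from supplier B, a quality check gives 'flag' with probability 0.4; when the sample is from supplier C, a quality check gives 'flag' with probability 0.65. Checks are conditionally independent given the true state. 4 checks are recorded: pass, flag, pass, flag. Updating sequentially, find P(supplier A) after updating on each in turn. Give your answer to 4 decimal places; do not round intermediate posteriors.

0.0257

Each posterior becomes the prior for the next update.
After 'pass': normaliser = 0.9·0.1500 + 0.6·0.3500 + 0.35·0.5000; P(supplier A) ≈ 0.2596, P(supplier B) ≈ 0.4038, P(supplier C) ≈ 0.3365
After 'flag': normaliser = 0.1·0.2596 + 0.4·0.4038 + 0.65·0.3365; P(supplier A) ≈ 0.0639, P(supplier B) ≈ 0.3976, P(supplier C) ≈ 0.5385
After 'pass': normaliser = 0.9·0.0639 + 0.6·0.3976 + 0.35·0.5385; P(supplier A) ≈ 0.1187, P(supplier B) ≈ 0.4924, P(supplier C) ≈ 0.3889
After 'flag': normaliser = 0.1·0.1187 + 0.4·0.4924 + 0.65·0.3889; P(supplier A) ≈ 0.0257, P(supplier B) ≈ 0.4266, P(supplier C) ≈ 0.5476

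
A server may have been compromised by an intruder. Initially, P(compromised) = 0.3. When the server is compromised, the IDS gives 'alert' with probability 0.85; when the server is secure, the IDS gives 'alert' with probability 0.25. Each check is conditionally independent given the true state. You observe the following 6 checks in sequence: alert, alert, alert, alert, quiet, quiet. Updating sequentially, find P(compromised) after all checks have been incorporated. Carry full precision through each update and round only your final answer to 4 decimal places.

0.6961

Apply Bayes' rule sequentially, carrying P(compromised) forward.
After 'alert': P(compromised) = 0.85·0.3000 / (0.85·0.3000 + 0.25·0.7000) ≈ 0.5930
After 'alert': P(compromised) = 0.85·0.5930 / (0.85·0.5930 + 0.25·0.4070) ≈ 0.8321
After 'alert': P(compromised) = 0.85·0.8321 / (0.85·0.8321 + 0.25·0.1679) ≈ 0.9440
After 'alert': P(compromised) = 0.85·0.9440 / (0.85·0.9440 + 0.25·0.0560) ≈ 0.9828
After 'quiet': P(compromised) = 0.15·0.9828 / (0.15·0.9828 + 0.75·0.0172) ≈ 0.9197
After 'quiet': P(compromised) = 0.15·0.9197 / (0.15·0.9197 + 0.75·0.0803) ≈ 0.6961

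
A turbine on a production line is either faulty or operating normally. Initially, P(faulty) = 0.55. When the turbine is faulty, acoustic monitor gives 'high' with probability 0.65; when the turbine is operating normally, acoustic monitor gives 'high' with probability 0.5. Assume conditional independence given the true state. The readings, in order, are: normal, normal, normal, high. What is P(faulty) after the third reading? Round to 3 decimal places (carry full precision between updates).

After 'normal': P(faulty) = 0.35·0.5500 / (0.35·0.5500 + 0.5·0.4500) ≈ 0.4611
After 'normal': P(faulty) = 0.35·0.4611 / (0.35·0.4611 + 0.5·0.5389) ≈ 0.3746
After 'normal': P(faulty) = 0.35·0.3746 / (0.35·0.3746 + 0.5·0.6254) ≈ 0.2954

0.295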